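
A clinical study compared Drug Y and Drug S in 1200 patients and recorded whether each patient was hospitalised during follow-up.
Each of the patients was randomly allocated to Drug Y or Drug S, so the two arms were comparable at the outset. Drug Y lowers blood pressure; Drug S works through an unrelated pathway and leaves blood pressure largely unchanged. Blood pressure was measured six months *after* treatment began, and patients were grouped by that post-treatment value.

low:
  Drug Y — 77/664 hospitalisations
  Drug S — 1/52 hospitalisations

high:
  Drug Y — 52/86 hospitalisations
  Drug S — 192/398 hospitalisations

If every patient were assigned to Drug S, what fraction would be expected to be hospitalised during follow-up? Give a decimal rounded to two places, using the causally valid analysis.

Blood pressure is recorded after the drug and is itself shifted by it — it sits on the causal path from drug to outcome. Conditioning on a mediator would strip out part of the effect we want; the pooled comparison gives the total causal effect.
So P(outcome | do(Drug S)) is just the pooled rate for Drug S: 193/450 = 0.429.

0.43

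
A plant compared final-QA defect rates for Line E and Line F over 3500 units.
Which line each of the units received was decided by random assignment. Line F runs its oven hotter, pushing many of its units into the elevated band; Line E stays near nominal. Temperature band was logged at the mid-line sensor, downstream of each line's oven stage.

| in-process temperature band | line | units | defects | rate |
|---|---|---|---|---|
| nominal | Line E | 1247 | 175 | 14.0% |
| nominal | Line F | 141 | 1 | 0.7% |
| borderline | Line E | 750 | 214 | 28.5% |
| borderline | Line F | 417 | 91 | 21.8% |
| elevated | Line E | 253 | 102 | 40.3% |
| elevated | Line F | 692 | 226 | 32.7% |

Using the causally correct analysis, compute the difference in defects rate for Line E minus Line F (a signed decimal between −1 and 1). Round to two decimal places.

-0.04

In-process temperature band is downstream of the line. One should not condition on a consequence of treatment, so the overall rates are the right comparison.
The causal difference is the pooled difference: 0.218 − 0.254 = -0.036.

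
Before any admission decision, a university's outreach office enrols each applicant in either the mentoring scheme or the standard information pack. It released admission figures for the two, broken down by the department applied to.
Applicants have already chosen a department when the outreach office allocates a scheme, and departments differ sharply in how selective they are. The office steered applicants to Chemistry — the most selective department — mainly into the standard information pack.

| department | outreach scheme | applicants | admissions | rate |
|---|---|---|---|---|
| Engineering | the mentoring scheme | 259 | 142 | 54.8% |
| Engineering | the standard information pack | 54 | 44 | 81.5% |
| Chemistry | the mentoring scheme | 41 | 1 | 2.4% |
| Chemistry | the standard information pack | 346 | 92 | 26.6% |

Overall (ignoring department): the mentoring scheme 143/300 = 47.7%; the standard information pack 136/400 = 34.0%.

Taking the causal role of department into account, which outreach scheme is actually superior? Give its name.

the standard information pack

Within every department level the standard information pack has the higher rate, yet pooled the mentoring scheme does — Simpson's reversal.
Nothing the outreach scheme does changes department; the imbalance is an allocation artefact. With department also predicting the outcome, the pooled figure is confounded, and the within-stratum comparison is the causal one.
Within each level — Engineering: 54.8% vs 81.5%; Chemistry: 2.4% vs 26.6% — the standard information pack is higher every time.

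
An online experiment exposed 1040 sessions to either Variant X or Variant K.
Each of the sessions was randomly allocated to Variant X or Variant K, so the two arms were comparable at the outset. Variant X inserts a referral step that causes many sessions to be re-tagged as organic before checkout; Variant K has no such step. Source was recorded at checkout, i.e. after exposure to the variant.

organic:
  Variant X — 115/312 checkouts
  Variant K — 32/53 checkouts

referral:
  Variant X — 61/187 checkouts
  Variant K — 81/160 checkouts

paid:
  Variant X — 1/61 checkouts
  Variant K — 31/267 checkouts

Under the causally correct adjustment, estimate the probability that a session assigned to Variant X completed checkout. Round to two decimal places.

0.32

Stratifying would compare variants among sessions the variants themselves sorted into traffic source groups — a form of selection on an intermediate. The unconditioned pooled rates give the total causal effect.
So P(outcome | do(Variant X)) is just the pooled rate for Variant X: 177/560 = 0.316.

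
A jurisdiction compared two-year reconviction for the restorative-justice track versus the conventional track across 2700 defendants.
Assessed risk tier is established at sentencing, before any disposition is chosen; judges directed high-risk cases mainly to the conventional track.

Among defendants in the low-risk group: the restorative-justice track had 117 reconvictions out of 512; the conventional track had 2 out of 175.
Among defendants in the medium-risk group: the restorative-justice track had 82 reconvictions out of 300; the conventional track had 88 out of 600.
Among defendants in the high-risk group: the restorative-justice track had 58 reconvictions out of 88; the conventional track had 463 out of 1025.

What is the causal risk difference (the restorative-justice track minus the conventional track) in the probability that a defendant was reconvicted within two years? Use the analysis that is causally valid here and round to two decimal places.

Assessed risk tier is set before the disposition has any effect — it is not caused by the disposition — and it independently drives the outcome. That makes it a confounder, so the causal comparison is within assessed risk tier levels.
Adjusting over the population distribution of assessed risk tier: 0.254·(0.229−0.011) + 0.333·(0.273−0.147) + 0.412·(0.659−0.452) = +0.183.

+0.18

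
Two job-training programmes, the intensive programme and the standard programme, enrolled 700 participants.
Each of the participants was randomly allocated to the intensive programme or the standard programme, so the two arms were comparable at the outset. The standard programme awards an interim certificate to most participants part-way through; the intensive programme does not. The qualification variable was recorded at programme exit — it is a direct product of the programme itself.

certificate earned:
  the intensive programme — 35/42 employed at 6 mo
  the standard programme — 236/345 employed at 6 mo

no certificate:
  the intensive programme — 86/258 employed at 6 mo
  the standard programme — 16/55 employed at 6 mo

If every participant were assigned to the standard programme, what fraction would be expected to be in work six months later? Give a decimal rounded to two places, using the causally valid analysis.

The distribution of qualification attained during the programme is itself part of what the programme does — it is an intermediate outcome. Holding it fixed would remove that part of the effect; the total effect is the pooled difference.
So P(outcome | do(the standard programme)) is just the pooled rate for the standard programme: 252/400 = 0.630.

0.63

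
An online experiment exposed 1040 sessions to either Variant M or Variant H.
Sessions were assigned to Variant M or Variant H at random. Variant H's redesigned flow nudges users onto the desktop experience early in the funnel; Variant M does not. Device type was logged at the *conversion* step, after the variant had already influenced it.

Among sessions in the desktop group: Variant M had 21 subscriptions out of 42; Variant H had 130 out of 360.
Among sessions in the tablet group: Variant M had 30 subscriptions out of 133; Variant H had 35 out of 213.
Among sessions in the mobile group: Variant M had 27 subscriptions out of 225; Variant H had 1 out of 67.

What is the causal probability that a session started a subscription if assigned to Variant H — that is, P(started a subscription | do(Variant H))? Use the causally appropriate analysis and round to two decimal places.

Device type lies on the pathway variant → device type → outcome, so adjusting for it blocks the indirect effect. For the total causal effect of variant, use the unadjusted pooled rates.
So P(outcome | do(Variant H)) is just the pooled rate for Variant H: 166/640 = 0.259.

0.26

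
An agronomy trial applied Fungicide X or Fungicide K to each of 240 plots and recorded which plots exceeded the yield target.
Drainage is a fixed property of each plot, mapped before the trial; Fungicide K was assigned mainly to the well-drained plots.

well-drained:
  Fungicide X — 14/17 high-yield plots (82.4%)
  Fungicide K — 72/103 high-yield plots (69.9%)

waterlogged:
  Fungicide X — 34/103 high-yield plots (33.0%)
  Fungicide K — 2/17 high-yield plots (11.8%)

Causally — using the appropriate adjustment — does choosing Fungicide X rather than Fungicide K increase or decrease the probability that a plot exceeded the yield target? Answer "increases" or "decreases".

increases

Here field drainage is a common cause — it drives both which fungicide a case falls under and the outcome. The crude comparison mixes populations; the stratum-specific rates are the causally relevant ones.
Within each level — well-drained: 82.4% vs 69.9%; waterlogged: 33.0% vs 11.8% — Fungicide X is higher every time.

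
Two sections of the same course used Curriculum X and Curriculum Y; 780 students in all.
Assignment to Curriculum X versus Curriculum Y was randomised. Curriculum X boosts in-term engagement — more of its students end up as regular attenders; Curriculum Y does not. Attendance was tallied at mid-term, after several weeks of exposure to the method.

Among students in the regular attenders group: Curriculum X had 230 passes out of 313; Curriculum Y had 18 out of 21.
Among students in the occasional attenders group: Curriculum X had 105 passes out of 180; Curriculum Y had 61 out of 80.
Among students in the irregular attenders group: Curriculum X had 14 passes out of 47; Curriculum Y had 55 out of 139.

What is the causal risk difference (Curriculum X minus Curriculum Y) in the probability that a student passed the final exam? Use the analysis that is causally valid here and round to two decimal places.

Mid-term attendance is downstream of the teaching method. One should not condition on a consequence of treatment, so the overall rates are the right comparison.
The causal difference is the pooled difference: 0.646 − 0.558 = +0.088.

+0.09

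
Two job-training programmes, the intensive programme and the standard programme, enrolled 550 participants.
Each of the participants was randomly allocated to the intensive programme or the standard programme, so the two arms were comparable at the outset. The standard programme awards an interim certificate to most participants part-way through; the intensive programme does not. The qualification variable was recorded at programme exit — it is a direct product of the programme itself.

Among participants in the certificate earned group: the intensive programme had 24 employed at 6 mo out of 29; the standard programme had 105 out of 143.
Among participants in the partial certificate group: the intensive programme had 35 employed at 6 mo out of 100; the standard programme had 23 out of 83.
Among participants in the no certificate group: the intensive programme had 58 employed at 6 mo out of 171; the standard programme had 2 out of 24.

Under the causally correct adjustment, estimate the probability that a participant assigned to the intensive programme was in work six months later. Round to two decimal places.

Qualification attained during the programme lies on the pathway programme → qualification attained during the programme → outcome, so adjusting for it blocks the indirect effect. For the total causal effect of programme, use the unadjusted pooled rates.
So P(outcome | do(the intensive programme)) is just the pooled rate for the intensive programme: 117/300 = 0.390.

0.39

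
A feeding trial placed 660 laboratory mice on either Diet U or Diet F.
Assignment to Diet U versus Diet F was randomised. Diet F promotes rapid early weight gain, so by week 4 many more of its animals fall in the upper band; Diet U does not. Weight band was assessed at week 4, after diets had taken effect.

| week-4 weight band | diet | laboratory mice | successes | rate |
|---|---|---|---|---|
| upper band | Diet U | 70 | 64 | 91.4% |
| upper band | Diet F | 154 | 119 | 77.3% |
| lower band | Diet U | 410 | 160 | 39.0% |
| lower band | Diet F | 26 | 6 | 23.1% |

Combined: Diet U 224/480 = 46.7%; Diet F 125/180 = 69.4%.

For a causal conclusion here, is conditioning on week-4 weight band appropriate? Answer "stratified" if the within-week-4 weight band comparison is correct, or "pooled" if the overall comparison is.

Stratifying would compare diets among laboratory mice the diets themselves sorted into week-4 weight band groups — a form of selection on an intermediate. The unconditioned pooled rates give the total causal effect.
Pooled: Diet U 46.7% vs Diet F 69.4%; Diet F is higher overall.

pooled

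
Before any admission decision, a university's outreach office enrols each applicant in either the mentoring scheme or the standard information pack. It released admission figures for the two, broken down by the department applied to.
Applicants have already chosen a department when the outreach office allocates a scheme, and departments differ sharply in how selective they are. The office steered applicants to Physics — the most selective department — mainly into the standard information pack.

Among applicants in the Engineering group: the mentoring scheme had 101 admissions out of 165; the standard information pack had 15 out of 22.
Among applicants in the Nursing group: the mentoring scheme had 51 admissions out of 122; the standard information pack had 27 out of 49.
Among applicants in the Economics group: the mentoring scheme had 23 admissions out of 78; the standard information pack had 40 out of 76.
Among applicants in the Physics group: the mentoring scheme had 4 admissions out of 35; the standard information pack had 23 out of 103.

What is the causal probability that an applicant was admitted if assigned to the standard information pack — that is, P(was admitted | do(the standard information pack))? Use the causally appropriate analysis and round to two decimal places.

Within every department level the standard information pack has the higher rate, yet pooled the mentoring scheme does — Simpson's reversal.
The imbalance in department arose from how applicants were allocated, not from anything the outreach scheme did; and department independently affects the outcome. The pooled gap is confounded — condition on department.
Standardising the standard information pack to the population department mix: 0.288·15/22 + 0.263·27/49 + 0.237·40/76 + 0.212·23/103 = 0.513.

0.51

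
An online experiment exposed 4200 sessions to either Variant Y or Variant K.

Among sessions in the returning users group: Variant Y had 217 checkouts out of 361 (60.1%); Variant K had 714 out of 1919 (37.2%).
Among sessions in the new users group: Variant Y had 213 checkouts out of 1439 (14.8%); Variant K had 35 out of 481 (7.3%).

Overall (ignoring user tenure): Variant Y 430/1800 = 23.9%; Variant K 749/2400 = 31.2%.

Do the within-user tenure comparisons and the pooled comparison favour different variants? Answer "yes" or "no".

Within each user tenure level (returning users 60.1% vs 37.2%; new users 14.8% vs 7.3%), Variant Y has the higher rate every time. Pooled: 23.9% vs 31.2% — Variant K has the higher rate overall. The two comparisons disagree.

yes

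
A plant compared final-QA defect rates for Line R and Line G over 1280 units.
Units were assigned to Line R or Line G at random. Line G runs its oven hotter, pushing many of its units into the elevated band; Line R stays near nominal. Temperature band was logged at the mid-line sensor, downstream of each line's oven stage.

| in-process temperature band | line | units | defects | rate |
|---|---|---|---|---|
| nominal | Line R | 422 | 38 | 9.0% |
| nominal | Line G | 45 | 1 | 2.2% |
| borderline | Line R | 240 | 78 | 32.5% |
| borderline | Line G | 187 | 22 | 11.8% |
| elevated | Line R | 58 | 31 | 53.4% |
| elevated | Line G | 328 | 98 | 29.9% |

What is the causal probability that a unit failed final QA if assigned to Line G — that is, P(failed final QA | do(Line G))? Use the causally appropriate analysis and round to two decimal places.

The distribution of in-process temperature band is itself part of what the line does — it is an intermediate outcome. Holding it fixed would remove that part of the effect; the total effect is the pooled difference.
So P(outcome | do(Line G)) is just the pooled rate for Line G: 121/560 = 0.216.

0.22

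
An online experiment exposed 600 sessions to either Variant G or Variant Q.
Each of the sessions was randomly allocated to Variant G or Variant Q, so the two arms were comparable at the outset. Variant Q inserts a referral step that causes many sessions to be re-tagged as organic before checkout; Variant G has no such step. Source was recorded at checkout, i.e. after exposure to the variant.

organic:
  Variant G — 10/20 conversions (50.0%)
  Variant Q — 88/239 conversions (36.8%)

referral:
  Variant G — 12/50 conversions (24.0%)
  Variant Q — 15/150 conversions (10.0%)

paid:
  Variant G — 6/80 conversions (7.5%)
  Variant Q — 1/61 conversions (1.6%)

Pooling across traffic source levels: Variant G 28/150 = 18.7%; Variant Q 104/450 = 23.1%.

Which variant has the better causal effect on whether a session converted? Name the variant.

Variant G is higher inside every traffic source stratum but Variant Q is higher in aggregate. Whether to stratify depends on how traffic source relates to the variant.
Traffic source is downstream of the variant. One should not condition on a consequence of treatment, so the overall rates are the right comparison.
Pooled: Variant G 18.7% vs Variant Q 23.1%; Variant Q is higher overall.

Variant Q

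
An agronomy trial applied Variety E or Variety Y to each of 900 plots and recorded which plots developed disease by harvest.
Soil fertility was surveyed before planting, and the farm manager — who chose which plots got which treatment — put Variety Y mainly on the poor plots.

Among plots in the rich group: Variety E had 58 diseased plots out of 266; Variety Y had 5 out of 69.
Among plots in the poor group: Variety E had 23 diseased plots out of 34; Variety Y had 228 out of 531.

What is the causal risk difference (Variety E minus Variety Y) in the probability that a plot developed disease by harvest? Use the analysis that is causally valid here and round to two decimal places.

+0.21

Soil fertility differs across varietys for reasons unrelated to any effect of the variety itself, and it separately predicts the outcome — a classic confounder. We must compare within soil fertility levels.
Adjusting over the population distribution of soil fertility: 0.372·(0.218−0.072) + 0.628·(0.676−0.429) = +0.209.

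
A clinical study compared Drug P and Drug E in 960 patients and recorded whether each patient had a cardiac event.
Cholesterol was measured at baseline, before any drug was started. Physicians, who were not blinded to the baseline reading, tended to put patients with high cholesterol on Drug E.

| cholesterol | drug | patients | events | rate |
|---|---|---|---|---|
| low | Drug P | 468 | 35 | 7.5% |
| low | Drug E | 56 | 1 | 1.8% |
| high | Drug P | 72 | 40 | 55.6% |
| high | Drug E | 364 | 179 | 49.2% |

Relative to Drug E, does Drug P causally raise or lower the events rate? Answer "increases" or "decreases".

increases

Drug E is lower inside every cholesterol stratum but Drug P is lower in aggregate. Whether to stratify depends on how cholesterol relates to the drug.
Cholesterol is set before the drug has any effect — it is not caused by the drug — and it independently drives the outcome. That makes it a confounder, so the causal comparison is within cholesterol levels.
Within each level — low: 7.5% vs 1.8%; high: 55.6% vs 49.2% — Drug E is lower every time.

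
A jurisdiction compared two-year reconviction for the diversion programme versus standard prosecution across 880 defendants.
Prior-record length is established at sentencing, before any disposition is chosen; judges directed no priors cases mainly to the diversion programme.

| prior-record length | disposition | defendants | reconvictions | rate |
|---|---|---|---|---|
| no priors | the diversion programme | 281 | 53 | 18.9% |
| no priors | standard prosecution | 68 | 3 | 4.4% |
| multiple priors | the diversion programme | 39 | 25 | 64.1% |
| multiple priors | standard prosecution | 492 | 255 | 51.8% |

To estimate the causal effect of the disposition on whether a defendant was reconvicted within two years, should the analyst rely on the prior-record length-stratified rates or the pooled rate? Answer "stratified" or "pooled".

stratified

The prior-record length-specific comparison favours standard prosecution throughout, but the pooled figures favour the diversion programme. The question is whether to condition on prior-record length.
Since prior-record length is a pre-existing factor (not a product of the disposition) and it affects the outcome on its own, it is a confounder. The stratified rates, not the pooled rate, identify the causal effect.
Within each level — no priors: 18.9% vs 4.4%; multiple priors: 64.1% vs 51.8% — standard prosecution is lower every time.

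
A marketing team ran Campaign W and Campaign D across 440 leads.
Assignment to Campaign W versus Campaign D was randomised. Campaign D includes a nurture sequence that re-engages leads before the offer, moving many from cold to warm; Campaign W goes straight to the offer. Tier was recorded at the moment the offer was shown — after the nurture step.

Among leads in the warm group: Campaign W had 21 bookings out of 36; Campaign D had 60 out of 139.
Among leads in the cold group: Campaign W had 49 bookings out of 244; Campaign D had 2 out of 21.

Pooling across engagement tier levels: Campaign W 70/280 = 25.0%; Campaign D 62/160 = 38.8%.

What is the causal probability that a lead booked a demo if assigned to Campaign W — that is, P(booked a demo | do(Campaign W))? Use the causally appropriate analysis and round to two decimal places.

0.25

Within every engagement tier level Campaign W has the higher rate, yet pooled Campaign D does — Simpson's reversal.
Engagement tier is downstream of the campaign. One should not condition on a consequence of treatment, so the overall rates are the right comparison.
So P(outcome | do(Campaign W)) is just the pooled rate for Campaign W: 70/280 = 0.250.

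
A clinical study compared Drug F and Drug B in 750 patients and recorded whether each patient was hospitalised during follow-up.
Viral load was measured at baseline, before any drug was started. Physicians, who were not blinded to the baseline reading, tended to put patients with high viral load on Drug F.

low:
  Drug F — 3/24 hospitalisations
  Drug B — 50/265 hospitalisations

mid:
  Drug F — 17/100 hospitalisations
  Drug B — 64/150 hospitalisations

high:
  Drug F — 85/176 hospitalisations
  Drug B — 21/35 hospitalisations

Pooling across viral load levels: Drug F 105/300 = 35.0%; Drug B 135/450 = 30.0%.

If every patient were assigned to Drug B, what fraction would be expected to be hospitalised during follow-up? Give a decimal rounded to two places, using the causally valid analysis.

0.38

Within every viral load level Drug F has the lower rate, yet pooled Drug B does — Simpson's reversal.
Viral load differs across drugs for reasons unrelated to any effect of the drug itself, and it separately predicts the outcome — a classic confounder. We must compare within viral load levels.
Standardising Drug B to the population viral load mix: 0.385·50/265 + 0.333·64/150 + 0.281·21/35 = 0.384.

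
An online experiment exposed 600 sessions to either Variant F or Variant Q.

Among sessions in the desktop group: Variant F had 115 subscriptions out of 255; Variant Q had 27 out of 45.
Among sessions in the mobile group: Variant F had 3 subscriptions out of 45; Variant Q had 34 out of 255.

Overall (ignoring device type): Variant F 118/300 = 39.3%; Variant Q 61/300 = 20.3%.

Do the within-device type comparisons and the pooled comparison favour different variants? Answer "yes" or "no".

Within each device type level (desktop 45.1% vs 60.0%; mobile 6.7% vs 13.3%), Variant Q has the higher rate every time. Pooled: 39.3% vs 20.3% — Variant F has the higher rate overall. The two comparisons disagree.

yes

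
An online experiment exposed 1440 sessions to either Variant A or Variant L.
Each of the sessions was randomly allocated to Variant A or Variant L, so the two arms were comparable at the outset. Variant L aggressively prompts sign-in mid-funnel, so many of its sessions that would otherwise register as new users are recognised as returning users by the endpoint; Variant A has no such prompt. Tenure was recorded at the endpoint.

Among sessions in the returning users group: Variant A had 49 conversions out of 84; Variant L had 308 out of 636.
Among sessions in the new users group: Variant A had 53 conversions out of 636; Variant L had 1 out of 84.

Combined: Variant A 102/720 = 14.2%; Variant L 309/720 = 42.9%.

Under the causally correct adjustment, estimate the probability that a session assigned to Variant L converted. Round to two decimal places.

0.43

User tenure here is a post-treatment variable shaped by the variant; conditioning on it would introduce bias rather than remove it. The overall comparison is the causal one.
So P(outcome | do(Variant L)) is just the pooled rate for Variant L: 309/720 = 0.429.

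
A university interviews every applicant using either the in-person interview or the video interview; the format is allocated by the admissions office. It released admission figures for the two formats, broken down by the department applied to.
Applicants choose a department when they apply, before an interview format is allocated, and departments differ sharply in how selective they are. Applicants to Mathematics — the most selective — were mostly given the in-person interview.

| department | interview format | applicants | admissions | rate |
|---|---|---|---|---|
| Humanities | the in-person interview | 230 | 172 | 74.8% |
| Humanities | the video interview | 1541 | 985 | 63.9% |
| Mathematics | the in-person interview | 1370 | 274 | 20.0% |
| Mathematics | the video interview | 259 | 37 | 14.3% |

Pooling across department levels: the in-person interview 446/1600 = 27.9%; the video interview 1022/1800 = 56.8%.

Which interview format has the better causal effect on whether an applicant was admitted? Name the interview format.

Department differs across interview formats for reasons unrelated to any effect of the interview format itself, and it separately predicts the outcome — a classic confounder. We must compare within department levels.
Within each level — Humanities: 74.8% vs 63.9%; Mathematics: 20.0% vs 14.3% — the in-person interview is higher every time.

the in-person interview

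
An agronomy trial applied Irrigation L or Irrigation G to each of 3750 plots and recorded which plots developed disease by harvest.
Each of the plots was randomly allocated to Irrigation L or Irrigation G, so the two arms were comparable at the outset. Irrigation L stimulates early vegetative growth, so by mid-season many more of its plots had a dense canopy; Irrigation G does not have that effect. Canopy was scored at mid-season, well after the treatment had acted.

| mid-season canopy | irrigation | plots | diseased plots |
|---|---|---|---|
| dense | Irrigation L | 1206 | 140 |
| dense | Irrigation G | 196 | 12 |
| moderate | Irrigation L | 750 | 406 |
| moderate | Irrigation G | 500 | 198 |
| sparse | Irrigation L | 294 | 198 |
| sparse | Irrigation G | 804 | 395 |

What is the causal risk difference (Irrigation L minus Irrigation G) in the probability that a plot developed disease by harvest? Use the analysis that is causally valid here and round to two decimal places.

-0.07

Mid-season canopy lies on the pathway irrigation → mid-season canopy → outcome, so adjusting for it blocks the indirect effect. For the total causal effect of irrigation, use the unadjusted pooled rates.
The causal difference is the pooled difference: 0.331 − 0.403 = -0.073.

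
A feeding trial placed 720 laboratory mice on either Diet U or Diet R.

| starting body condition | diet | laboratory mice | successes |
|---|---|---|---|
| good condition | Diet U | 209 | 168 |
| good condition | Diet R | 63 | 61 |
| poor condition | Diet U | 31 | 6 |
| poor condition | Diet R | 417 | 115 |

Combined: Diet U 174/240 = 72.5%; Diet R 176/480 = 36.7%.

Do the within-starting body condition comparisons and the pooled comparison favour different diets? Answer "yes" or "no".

Within each starting body condition level (good condition 80.4% vs 96.8%; poor condition 19.4% vs 27.6%), Diet R has the higher rate every time. Pooled: 72.5% vs 36.7% — Diet U has the higher rate overall. The two comparisons disagree.

yes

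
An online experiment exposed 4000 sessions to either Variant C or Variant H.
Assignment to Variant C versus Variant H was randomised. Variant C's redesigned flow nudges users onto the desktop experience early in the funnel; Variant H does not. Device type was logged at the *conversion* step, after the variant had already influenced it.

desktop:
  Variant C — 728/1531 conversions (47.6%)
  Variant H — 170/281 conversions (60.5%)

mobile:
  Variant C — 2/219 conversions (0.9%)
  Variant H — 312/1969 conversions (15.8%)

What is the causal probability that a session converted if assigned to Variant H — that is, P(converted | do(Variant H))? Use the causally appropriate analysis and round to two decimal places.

0.21

Stratifying would compare variants among sessions the variants themselves sorted into device type groups — a form of selection on an intermediate. The unconditioned pooled rates give the total causal effect.
So P(outcome | do(Variant H)) is just the pooled rate for Variant H: 482/2250 = 0.214.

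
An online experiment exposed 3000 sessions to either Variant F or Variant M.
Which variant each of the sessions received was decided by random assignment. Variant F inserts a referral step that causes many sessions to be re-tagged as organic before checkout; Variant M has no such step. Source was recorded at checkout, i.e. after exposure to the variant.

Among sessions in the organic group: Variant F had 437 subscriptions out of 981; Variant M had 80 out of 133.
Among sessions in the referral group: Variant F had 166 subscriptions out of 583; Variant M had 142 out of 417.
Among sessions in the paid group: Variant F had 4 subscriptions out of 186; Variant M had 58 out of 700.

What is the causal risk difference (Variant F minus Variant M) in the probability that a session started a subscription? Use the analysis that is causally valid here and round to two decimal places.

+0.12

Traffic source is recorded after the variant and is itself shifted by it — it sits on the causal path from variant to outcome. Conditioning on a mediator would strip out part of the effect we want; the pooled comparison gives the total causal effect.
The causal difference is the pooled difference: 0.347 − 0.224 = +0.123.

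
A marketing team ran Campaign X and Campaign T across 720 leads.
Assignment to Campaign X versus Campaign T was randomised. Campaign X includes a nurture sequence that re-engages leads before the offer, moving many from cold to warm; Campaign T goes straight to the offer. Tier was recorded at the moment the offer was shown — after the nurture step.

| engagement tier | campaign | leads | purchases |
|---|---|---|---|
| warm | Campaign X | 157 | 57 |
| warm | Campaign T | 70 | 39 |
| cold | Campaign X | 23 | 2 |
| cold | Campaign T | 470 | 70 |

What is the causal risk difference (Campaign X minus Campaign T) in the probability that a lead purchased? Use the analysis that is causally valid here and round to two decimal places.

Engagement tier here is a post-treatment variable shaped by the campaign; conditioning on it would introduce bias rather than remove it. The overall comparison is the causal one.
The causal difference is the pooled difference: 0.328 − 0.202 = +0.126.

+0.13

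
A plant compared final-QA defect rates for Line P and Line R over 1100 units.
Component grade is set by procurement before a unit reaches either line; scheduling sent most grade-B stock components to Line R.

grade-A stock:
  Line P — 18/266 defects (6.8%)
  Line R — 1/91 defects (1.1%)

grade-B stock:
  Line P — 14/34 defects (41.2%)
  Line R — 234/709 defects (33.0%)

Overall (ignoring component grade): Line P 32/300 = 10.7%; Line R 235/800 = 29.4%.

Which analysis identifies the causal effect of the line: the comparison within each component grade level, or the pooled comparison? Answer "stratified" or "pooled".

stratified

Within every component grade level Line R has the lower rate, yet pooled Line P does — Simpson's reversal.
Component grade satisfies the back-door criterion: it is not a descendant of the line, and it blocks the spurious path from line to outcome. Adjusting for it (i.e., using the within-component grade rates) gives the causal effect.
Within each level — grade-A stock: 6.8% vs 1.1%; grade-B stock: 41.2% vs 33.0% — Line R is lower every time.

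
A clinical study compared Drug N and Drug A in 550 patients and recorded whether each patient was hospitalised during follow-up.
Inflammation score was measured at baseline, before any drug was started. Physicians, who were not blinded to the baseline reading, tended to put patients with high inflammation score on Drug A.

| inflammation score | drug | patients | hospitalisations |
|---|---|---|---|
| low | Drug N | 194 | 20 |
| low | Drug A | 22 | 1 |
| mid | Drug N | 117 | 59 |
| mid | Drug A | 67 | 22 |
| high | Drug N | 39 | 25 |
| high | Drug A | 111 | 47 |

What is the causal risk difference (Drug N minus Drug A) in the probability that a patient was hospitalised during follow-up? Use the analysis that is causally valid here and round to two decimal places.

+0.14

The stratified and pooled comparisons disagree (Drug A wins within each inflammation score; Drug N wins overall), so the answer turns on the causal role of inflammation score.
Nothing the drug does changes inflammation score; the imbalance is an allocation artefact. With inflammation score also predicting the outcome, the pooled figure is confounded, and the within-stratum comparison is the causal one.
Adjusting over the population distribution of inflammation score: 0.393·(0.103−0.045) + 0.335·(0.504−0.328) + 0.273·(0.641−0.423) = +0.141.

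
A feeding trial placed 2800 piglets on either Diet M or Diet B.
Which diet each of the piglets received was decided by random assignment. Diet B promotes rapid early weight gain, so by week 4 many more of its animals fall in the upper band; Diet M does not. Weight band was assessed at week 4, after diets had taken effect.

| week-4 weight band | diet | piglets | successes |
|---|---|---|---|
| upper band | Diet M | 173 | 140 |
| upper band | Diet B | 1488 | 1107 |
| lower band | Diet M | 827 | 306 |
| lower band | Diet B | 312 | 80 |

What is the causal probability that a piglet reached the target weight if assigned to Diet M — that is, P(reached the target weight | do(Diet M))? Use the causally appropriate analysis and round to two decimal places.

The stratified and pooled comparisons disagree (Diet M wins within each week-4 weight band; Diet B wins overall), so the answer turns on the causal role of week-4 weight band.
Week-4 weight band here is a post-treatment variable shaped by the diet; conditioning on it would introduce bias rather than remove it. The overall comparison is the causal one.
So P(outcome | do(Diet M)) is just the pooled rate for Diet M: 446/1000 = 0.446.

0.45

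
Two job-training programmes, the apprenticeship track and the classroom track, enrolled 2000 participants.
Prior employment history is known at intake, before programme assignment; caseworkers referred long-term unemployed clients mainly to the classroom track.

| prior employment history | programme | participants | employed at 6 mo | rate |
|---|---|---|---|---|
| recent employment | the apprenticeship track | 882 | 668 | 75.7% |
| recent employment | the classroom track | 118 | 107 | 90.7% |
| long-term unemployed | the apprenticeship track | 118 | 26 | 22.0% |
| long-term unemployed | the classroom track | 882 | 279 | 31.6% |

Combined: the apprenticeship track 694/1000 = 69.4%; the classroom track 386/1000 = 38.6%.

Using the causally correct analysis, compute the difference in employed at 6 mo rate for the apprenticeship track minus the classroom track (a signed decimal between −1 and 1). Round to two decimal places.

The imbalance in prior employment history arose from how participants were allocated, not from anything the programme did; and prior employment history independently affects the outcome. The pooled gap is confounded — condition on prior employment history.
Adjusting over the population distribution of prior employment history: 0.500·(0.757−0.907) + 0.500·(0.220−0.316) = -0.123.

-0.12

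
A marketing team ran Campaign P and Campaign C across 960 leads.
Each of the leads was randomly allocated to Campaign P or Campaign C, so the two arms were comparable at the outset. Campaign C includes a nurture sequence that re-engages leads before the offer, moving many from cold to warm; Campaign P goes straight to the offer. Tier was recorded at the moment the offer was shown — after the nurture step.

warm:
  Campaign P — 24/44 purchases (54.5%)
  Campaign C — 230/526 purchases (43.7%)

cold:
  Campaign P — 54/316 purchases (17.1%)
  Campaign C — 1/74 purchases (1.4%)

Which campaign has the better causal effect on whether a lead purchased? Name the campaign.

Campaign C

The engagement tier-specific comparison favours Campaign P throughout, but the pooled figures favour Campaign C. The question is whether to condition on engagement tier.
Engagement tier here is a post-treatment variable shaped by the campaign; conditioning on it would introduce bias rather than remove it. The overall comparison is the causal one.
Pooled: Campaign P 21.7% vs Campaign C 38.5%; Campaign C is higher overall.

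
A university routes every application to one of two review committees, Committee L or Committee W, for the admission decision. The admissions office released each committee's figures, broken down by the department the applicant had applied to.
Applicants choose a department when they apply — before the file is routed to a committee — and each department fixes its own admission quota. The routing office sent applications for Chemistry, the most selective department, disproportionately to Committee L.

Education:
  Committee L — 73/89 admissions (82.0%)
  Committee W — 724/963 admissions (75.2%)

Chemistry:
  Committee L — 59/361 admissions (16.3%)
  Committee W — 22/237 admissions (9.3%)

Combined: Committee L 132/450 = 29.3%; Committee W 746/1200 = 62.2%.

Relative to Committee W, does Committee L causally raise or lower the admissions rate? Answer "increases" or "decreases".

The stratified and pooled comparisons disagree (Committee L wins within each department; Committee W wins overall), so the answer turns on the causal role of department.
Department is set before the review committee has any effect — it is not caused by the review committee — and it independently drives the outcome. That makes it a confounder, so the causal comparison is within department levels.
Within each level — Education: 82.0% vs 75.2%; Chemistry: 16.3% vs 9.3% — Committee L is higher every time.

increases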